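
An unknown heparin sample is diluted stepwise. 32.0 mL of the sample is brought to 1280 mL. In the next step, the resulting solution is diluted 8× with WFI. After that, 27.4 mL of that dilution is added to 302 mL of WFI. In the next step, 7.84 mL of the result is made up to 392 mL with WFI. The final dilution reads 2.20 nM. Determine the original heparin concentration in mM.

Overall dilution factor = 40 × 8 × 12.02 × 50 = 1.92 × 10⁵.
Original = 2.20 nM × 1.92 × 10⁵ = 4.23 × 10⁵ nM = 0.423 mM.

0.423 mM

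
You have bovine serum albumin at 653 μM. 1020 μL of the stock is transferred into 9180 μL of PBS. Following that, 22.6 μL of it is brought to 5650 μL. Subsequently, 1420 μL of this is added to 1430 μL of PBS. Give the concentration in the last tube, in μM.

0.130 μM

Overall dilution factor = 10 × 250 × 2.007 = 5018.
653 μM / 5018 = 0.130 μM.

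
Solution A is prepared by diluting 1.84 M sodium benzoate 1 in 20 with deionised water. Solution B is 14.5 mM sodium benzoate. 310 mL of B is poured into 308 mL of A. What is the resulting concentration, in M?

0.0531 M

C_A = 1.84 M / 20 = 0.0920 M.
C_B = 14.5 mM = 0.0145 M.
C_mix = (C_A·V_A + C_B·V_B)/(V_A + V_B) = (0.0920×308 + 0.0145×310) / 618.0 = 0.0531 M.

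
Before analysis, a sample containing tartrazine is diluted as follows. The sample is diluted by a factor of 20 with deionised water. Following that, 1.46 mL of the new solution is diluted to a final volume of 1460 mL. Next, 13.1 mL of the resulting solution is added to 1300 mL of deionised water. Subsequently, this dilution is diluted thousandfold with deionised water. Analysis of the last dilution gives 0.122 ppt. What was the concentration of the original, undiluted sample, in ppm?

Overall dilution factor = 20 × 1000 × 100.2 × 1000 = 2.00 × 10⁹.
Original = 0.122 ppt × 2.00 × 10⁹ = 2.45 × 10⁸ ppt = 245 ppm.

245 ppm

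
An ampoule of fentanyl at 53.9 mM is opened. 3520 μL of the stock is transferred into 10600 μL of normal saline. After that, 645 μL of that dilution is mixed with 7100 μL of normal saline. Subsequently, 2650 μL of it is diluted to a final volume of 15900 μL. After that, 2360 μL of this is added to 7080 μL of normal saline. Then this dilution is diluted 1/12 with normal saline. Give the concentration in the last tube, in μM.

Overall dilution factor = 4.011 × 12.01 × 6 × 4 × 12 = 1.39 × 10⁴.
53.9 mM / 1.39 × 10⁴ = 3.89 × 10⁻³ mM = 3.89 μM.

3.89 μM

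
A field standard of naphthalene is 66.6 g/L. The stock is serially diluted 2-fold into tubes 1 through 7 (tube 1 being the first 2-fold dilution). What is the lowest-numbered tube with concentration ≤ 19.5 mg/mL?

tube 2

Tube n has concentration 66.6 g/L / 2ⁿ.
Need 2ⁿ ≥ 66.6 g/L / 19.5 mg/mL = 3.42, so n ≥ 1.77.
First such tube: n = 2.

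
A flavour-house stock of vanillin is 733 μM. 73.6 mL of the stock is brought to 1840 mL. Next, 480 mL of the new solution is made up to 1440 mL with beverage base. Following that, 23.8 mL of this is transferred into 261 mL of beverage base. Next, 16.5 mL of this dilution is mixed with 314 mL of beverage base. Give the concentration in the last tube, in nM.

40.8 nM

Overall dilution factor = 25 × 3 × 11.97 × 20.03 = 1.80 × 10⁴.
733 μM / 1.80 × 10⁴ = 0.0408 μM = 40.8 nM.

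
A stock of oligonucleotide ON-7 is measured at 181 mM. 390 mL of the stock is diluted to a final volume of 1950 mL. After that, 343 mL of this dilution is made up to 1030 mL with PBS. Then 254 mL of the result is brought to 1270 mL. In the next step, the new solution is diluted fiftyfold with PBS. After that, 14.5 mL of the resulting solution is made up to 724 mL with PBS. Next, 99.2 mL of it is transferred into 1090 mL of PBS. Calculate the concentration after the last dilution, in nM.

80.6 nM

Overall dilution factor = 5 × 3.003 × 5 × 50 × 49.93 × 11.99 = 2.25 × 10⁶.
181 mM / 2.25 × 10⁶ = 8.06 × 10⁻⁵ mM = 80.6 nM.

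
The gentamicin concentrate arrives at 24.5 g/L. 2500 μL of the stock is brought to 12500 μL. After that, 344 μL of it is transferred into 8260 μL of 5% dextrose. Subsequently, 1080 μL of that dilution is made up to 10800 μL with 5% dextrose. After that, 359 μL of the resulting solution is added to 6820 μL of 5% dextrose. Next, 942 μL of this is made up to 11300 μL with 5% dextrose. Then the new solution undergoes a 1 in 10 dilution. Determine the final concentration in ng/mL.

8.17 ng/mL

Overall dilution factor = 5 × 25.01 × 10 × 20.00 × 12.00 × 10 = 3.00 × 10⁶.
24.5 g/L / 3.00 × 10⁶ = 8.17 × 10⁻⁶ g/L = 8.17 ng/mL.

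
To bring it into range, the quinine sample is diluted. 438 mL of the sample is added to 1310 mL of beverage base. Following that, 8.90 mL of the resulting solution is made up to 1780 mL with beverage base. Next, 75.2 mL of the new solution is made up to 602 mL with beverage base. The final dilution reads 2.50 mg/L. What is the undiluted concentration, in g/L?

16.0 g/L

Overall dilution factor = 3.991 × 200 × 8.005 = 6390.
Original = 2.50 mg/L × 6390 = 1.60 × 10⁴ mg/L = 16.0 g/L.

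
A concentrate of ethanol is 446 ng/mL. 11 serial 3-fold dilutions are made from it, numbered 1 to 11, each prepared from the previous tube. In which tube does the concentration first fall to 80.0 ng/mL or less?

Tube n has concentration 446 ng/mL / 3ⁿ.
Need 3ⁿ ≥ 446 ng/mL / 80.0 ng/mL = 5.58, so n ≥ 1.56.
First such tube: n = 2.

tube 2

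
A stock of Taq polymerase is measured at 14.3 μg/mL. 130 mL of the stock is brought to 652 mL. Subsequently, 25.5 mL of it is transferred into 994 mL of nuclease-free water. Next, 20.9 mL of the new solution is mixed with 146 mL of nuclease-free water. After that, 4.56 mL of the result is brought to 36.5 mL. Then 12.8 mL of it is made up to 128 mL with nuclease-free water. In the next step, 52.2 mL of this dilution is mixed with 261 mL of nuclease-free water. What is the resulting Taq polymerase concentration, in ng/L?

Overall dilution factor = 5.015 × 39.98 × 7.986 × 8.004 × 10 × 6 = 7.69 × 10⁵.
14.3 μg/mL / 7.69 × 10⁵ = 1.86 × 10⁻⁵ μg/mL = 18.6 ng/L.

18.6 ng/L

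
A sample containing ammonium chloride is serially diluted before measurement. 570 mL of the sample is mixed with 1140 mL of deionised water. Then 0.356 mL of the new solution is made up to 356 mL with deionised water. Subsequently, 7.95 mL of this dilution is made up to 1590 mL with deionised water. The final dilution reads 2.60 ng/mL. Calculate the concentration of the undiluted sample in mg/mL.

1.56 mg/mL

Overall dilution factor = 3 × 1000 × 200 = 6.00 × 10⁵.
Original = 2.60 ng/mL × 6.00 × 10⁵ = 1.56 × 10⁶ ng/mL = 1.56 mg/mL.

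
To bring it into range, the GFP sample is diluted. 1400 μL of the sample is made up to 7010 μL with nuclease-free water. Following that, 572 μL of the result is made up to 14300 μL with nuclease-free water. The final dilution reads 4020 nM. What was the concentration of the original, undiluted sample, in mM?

Overall dilution factor = 5.007 × 25 = 125.
Original = 4020 nM × 125 = 5.03 × 10⁵ nM = 0.503 mM.

0.503 mM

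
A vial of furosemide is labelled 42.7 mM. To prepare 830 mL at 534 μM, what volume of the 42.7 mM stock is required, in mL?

534 μM = 0.534 mM.
V₁ = C₂V₂/C₁ = 0.534 × 830 / 42.7 = 10.4 mL.

10.4 mL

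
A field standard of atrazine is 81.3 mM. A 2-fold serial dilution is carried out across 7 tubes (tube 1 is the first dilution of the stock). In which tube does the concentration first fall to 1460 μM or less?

Tube n has concentration 81.3 mM / 2ⁿ.
Need 2ⁿ ≥ 81.3 mM / 1460 μM = 55.7, so n ≥ 5.80.
First such tube: n = 6.

tube 6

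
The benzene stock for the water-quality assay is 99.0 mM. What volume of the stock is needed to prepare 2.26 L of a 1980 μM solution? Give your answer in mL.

45.2 mL

1980 μM = 1.98 mM.
V₁ = C₂V₂/C₁ = 1.98 × 2.26 / 99.0 = 0.0452 L = 45.2 mL.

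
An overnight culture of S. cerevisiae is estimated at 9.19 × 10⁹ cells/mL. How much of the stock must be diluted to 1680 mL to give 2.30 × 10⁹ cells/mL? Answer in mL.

V₁ = C₂V₂/C₁ = 2.30 × 10⁹ × 1680 / 9.19 × 10⁹ = 420 mL.

420 mL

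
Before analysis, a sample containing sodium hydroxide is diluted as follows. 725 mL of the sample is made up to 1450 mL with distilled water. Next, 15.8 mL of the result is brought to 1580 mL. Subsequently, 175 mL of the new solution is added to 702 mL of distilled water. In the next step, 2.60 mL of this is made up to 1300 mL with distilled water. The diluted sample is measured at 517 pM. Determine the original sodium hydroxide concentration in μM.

Overall dilution factor = 2 × 100 × 5.011 × 500 = 5.01 × 10⁵.
Original = 517 pM × 5.01 × 10⁵ = 2.59 × 10⁸ pM = 259 μM.

259 μM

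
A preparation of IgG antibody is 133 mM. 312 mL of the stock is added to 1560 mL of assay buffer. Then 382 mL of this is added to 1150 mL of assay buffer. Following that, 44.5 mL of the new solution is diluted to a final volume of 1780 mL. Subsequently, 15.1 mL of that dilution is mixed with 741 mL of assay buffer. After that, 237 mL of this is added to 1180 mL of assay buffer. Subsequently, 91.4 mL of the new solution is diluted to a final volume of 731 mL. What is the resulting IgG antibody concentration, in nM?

57.7 nM

Overall dilution factor = 6 × 4.010 × 40 × 50.07 × 5.979 × 7.998 = 2.30 × 10⁶.
133 mM / 2.30 × 10⁶ = 5.77 × 10⁻⁵ mM = 57.7 nM.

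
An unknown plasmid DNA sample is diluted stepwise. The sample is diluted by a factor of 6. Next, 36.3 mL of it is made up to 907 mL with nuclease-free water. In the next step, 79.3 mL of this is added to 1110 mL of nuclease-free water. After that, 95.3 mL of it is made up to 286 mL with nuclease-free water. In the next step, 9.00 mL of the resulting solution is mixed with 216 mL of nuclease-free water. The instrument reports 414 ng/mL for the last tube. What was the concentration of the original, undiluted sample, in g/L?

Overall dilution factor = 6 × 24.99 × 15.00 × 3.001 × 25 = 1.69 × 10⁵.
Original = 414 ng/mL × 1.69 × 10⁵ = 6.98 × 10⁷ ng/mL = 69.8 g/L.

69.8 g/L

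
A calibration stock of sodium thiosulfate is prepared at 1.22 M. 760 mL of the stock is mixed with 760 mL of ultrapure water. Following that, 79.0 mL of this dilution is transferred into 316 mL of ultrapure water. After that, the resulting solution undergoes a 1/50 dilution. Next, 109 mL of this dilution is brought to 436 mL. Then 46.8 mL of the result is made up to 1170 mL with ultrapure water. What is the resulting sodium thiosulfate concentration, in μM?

24.4 μM

Overall dilution factor = 2 × 5 × 50 × 4 × 25 = 5.00 × 10⁴.
1.22 M / 5.00 × 10⁴ = 2.44 × 10⁻⁵ M = 24.4 μM.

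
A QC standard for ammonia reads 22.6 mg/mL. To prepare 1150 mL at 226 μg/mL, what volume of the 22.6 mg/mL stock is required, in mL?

226 μg/mL = 0.226 mg/mL.
V₁ = C₂V₂/C₁ = 0.226 × 1150 / 22.6 = 11.5 mL.

11.5 mL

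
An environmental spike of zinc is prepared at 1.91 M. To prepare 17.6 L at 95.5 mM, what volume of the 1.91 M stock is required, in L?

95.5 mM = 0.0955 M.
V₁ = C₂V₂/C₁ = 0.0955 × 17.6 / 1.91 = 0.880 L.

0.880 L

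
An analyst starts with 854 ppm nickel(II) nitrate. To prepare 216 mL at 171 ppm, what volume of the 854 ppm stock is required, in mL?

V₁ = C₂V₂/C₁ = 171 × 216 / 854 = 43.3 mL.

43.3 mL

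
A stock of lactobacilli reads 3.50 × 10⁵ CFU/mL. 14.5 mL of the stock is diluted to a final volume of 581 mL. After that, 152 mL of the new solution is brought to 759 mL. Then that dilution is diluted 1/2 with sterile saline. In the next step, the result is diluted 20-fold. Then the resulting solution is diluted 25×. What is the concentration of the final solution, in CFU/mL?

1.75 CFU/mL

Overall dilution factor = 40.07 × 4.993 × 2 × 20 × 25 = 2.00 × 10⁵.
3.50 × 10⁵ CFU/mL / 2.00 × 10⁵ = 1.75 CFU/mL.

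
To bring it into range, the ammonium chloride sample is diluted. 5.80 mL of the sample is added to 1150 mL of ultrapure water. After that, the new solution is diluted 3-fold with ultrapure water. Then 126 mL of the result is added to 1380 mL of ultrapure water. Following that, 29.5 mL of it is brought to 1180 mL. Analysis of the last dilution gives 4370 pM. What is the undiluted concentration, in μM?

Overall dilution factor = 199.3 × 3 × 11.95 × 40 = 2.86 × 10⁵.
Original = 4370 pM × 2.86 × 10⁵ = 1.25 × 10⁹ pM = 1250 μM.

1250 μM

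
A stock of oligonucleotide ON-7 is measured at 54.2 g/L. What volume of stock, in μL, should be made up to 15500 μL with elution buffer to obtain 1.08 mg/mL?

1.08 mg/mL = 1.08 g/L.
V₁ = C₂V₂/C₁ = 1.08 × 15500 / 54.2 = 309 μL.

309 μL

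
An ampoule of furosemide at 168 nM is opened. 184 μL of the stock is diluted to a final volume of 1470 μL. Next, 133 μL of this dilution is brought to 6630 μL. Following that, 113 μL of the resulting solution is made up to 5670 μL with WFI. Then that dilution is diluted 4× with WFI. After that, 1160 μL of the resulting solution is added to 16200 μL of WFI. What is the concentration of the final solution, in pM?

Overall dilution factor = 7.989 × 49.85 × 50.18 × 4 × 14.97 = 1.20 × 10⁶.
168 nM / 1.20 × 10⁶ = 1.40 × 10⁻⁴ nM = 0.140 pM.

0.140 pM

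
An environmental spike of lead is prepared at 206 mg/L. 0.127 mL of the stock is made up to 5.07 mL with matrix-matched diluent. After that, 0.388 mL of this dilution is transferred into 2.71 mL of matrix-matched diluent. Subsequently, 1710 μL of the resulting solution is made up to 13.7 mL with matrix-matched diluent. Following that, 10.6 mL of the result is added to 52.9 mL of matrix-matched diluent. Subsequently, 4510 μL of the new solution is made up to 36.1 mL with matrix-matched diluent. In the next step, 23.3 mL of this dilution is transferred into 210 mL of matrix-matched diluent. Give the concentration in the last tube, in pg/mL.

168 pg/mL

Overall dilution factor = 39.92 × 7.985 × 8.012 × 5.991 × 8.004 × 10.01 = 1.23 × 10⁶.
206 mg/L / 1.23 × 10⁶ = 1.68 × 10⁻⁴ mg/L = 168 pg/mL.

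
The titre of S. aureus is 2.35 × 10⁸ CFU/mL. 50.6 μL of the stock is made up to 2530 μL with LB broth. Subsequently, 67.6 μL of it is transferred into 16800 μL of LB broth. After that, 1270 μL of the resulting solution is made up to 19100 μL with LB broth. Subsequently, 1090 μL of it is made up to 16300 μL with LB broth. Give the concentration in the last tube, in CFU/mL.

83.8 CFU/mL

Overall dilution factor = 50 × 249.5 × 15.04 × 14.95 = 2.81 × 10⁶.
2.35 × 10⁸ CFU/mL / 2.81 × 10⁶ = 83.8 CFU/mL.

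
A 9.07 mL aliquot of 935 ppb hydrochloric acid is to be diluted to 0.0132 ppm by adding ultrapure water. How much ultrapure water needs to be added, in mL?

633 mL

0.0132 ppm = 13.2 ppb.
V₂ = C₁V₁/C₂ = 935 × 9.07 / 13.2 = 642 mL.
Diluent to add = V₂ − V₁ = 642 − 9.07 = 633 mL.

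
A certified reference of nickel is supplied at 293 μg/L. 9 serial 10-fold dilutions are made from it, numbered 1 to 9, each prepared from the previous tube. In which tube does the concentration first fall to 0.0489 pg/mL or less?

Tube n has concentration 293 μg/L / 10ⁿ.
Need 10ⁿ ≥ 293 μg/L / 0.0489 pg/mL = 5.99 × 10⁶, so n ≥ 6.78.
First such tube: n = 7.

tube 7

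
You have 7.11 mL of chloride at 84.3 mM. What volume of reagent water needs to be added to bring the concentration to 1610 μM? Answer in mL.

365 mL

1610 μM = 1.61 mM.
V₂ = C₁V₁/C₂ = 84.3 × 7.11 / 1.61 = 372 mL.
Diluent to add = V₂ − V₁ = 372 − 7.11 = 365 mL.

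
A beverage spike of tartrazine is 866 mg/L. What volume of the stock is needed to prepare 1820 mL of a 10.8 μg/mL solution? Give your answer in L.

0.0227 L

10.8 μg/mL = 10.8 mg/L.
V₁ = C₂V₂/C₁ = 10.8 × 1820 / 866 = 22.7 mL = 0.0227 L.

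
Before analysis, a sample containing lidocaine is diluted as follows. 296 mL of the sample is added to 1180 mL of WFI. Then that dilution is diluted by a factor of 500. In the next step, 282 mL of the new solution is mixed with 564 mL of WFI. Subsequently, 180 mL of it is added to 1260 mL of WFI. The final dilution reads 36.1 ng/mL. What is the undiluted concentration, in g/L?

Overall dilution factor = 4.986 × 500 × 3 × 8 = 5.98 × 10⁴.
Original = 36.1 ng/mL × 5.98 × 10⁴ = 2.16 × 10⁶ ng/mL = 2.16 g/L.

2.16 g/L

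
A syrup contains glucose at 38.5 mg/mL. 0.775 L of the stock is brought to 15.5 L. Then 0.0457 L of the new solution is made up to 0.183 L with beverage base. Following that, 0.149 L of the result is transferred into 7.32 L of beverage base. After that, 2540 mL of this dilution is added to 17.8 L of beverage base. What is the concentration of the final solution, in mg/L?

1.20 mg/L

Overall dilution factor = 20 × 4.004 × 50.13 × 8.008 = 3.21 × 10⁴.
38.5 mg/mL / 3.21 × 10⁴ = 1.20 × 10⁻³ mg/mL = 1.20 mg/L.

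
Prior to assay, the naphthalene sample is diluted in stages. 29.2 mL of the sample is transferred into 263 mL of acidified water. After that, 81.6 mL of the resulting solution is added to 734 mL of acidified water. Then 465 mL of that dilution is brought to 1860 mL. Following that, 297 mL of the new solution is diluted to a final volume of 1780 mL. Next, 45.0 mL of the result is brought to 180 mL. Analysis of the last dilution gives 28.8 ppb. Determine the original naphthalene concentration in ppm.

276 ppm

Overall dilution factor = 10.01 × 9.995 × 4 × 5.993 × 4 = 9591.
Original = 28.8 ppb × 9591 = 2.76 × 10⁵ ppb = 276 ppm.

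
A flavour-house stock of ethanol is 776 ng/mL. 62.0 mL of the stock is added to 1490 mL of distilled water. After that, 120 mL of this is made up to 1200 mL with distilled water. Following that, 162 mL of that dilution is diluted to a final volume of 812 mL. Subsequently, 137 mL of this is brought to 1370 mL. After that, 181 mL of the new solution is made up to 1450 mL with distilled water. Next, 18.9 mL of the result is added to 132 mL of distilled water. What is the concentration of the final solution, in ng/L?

0.967 ng/L

Overall dilution factor = 25.03 × 10 × 5.012 × 10 × 8.011 × 7.984 = 8.03 × 10⁵.
776 ng/mL / 8.03 × 10⁵ = 9.67 × 10⁻⁴ ng/mL = 0.967 ng/L.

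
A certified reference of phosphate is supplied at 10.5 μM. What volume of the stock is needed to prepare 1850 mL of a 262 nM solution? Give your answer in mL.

262 nM = 0.262 μM.
V₁ = C₂V₂/C₁ = 0.262 × 1850 / 10.5 = 46.2 mL.

46.2 mL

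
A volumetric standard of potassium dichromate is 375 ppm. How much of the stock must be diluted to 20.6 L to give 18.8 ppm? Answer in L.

V₁ = C₂V₂/C₁ = 18.8 × 20.6 / 375 = 1.03 L.

1.03 L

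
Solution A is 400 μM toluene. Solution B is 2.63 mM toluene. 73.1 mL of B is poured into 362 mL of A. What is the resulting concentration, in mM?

0.775 mM

C_B = 2.63 mM = 2630 μM.
C_mix = (C_A·V_A + C_B·V_B)/(V_A + V_B) = (400×362 + 2630×73.1) / 435.1 = 775 μM = 0.775 mM.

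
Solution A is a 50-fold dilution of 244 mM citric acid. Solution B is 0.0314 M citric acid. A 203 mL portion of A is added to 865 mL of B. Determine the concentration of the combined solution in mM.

C_A = 244 mM / 50 = 4.88 mM.
C_B = 0.0314 M = 31.4 mM.
C_mix = (C_A·V_A + C_B·V_B)/(V_A + V_B) = (4.88×203 + 31.4×865) / 1068 = 26.4 mM.

26.4 mM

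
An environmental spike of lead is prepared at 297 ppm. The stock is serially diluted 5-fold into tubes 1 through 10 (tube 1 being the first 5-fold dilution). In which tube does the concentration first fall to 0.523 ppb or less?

Tube n has concentration 297 ppm / 5ⁿ.
Need 5ⁿ ≥ 297 ppm / 0.523 ppb = 5.68 × 10⁵, so n ≥ 8.23.
First such tube: n = 9.

tube 9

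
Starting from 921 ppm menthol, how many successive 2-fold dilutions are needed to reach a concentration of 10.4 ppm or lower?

7

Need 2ⁿ ≥ 88.6, so n ≥ log(88.6)/log(2) = 6.47.
Minimum whole steps: n = 7.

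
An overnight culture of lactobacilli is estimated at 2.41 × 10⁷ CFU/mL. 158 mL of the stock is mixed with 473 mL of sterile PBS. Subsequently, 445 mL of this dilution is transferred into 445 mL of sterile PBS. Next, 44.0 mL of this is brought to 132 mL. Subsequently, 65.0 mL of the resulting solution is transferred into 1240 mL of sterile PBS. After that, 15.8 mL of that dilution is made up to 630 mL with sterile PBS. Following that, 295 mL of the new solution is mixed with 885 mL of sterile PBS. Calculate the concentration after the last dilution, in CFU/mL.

Overall dilution factor = 3.994 × 2 × 3 × 20.08 × 39.87 × 4 = 7.67 × 10⁴.
2.41 × 10⁷ CFU/mL / 7.67 × 10⁴ = 314 CFU/mL.

314 CFU/mL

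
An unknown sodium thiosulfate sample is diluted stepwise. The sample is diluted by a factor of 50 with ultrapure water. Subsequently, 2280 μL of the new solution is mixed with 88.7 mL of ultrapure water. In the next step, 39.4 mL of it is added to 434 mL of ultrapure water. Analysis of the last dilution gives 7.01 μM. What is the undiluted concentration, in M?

Overall dilution factor = 50 × 39.90 × 12.02 = 2.40 × 10⁴.
Original = 7.01 μM × 2.40 × 10⁴ = 1.68 × 10⁵ μM = 0.168 M.

0.168 M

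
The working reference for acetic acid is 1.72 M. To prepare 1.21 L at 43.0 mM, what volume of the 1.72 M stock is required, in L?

0.0302 L

43.0 mM = 0.0430 M.
V₁ = C₂V₂/C₁ = 0.0430 × 1.21 / 1.72 = 0.0302 L.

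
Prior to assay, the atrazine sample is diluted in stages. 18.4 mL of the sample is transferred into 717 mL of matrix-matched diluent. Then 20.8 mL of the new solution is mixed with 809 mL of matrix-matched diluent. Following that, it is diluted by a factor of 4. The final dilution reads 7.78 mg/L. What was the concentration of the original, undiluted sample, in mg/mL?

49.6 mg/mL

Overall dilution factor = 39.97 × 39.89 × 4 = 6378.
Original = 7.78 mg/L × 6378 = 4.96 × 10⁴ mg/L = 49.6 mg/mL.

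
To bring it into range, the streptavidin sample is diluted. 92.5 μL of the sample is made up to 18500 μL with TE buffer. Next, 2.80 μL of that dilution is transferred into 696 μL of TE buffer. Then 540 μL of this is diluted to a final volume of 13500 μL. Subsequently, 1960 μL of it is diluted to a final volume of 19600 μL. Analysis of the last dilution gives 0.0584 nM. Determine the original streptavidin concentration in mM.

0.729 mM

Overall dilution factor = 200 × 249.6 × 25 × 10 = 1.25 × 10⁷.
Original = 0.0584 nM × 1.25 × 10⁷ = 7.29 × 10⁵ nM = 0.729 mM.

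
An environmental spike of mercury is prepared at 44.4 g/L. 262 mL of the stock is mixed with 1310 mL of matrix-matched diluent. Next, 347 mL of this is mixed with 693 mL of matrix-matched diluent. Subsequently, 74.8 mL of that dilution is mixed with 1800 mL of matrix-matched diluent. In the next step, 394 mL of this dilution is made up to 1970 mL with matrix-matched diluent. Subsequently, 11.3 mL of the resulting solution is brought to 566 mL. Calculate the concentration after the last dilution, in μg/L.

393 μg/L

Overall dilution factor = 6 × 2.997 × 25.06 × 5 × 50.09 = 1.13 × 10⁵.
44.4 g/L / 1.13 × 10⁵ = 3.93 × 10⁻⁴ g/L = 393 μg/L.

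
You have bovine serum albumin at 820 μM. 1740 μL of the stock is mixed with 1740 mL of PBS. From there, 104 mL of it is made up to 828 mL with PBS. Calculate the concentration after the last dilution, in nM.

Overall dilution factor = 1001 × 7.962 = 7970.
820 μM / 7970 = 0.103 μM = 103 nM.

103 nM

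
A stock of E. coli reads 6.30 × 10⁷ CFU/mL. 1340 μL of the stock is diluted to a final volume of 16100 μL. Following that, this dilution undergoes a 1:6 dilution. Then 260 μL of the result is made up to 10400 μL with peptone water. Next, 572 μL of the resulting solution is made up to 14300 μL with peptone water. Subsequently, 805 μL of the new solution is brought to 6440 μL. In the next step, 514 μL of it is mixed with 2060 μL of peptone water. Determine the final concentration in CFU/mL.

Overall dilution factor = 12.01 × 6 × 40 × 25 × 8 × 5.008 = 2.89 × 10⁶.
6.30 × 10⁷ CFU/mL / 2.89 × 10⁶ = 21.8 CFU/mL.

21.8 CFU/mL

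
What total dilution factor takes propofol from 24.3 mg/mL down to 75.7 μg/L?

Factor = C₀/C_target = 24.3 mg/mL / 75.7 μg/L = 3.21 × 10⁵.

3.21 × 10⁵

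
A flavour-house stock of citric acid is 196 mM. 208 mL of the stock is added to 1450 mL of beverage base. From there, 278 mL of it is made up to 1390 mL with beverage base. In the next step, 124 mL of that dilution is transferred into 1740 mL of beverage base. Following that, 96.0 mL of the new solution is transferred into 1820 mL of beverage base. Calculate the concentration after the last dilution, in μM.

Overall dilution factor = 7.971 × 5 × 15.03 × 19.96 = 1.20 × 10⁴.
196 mM / 1.20 × 10⁴ = 0.0164 mM = 16.4 μM.

16.4 μM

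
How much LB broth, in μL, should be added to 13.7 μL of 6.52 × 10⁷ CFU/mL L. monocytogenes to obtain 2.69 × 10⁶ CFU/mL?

V₂ = C₁V₁/C₂ = 6.52 × 10⁷ × 13.7 / 2.69 × 10⁶ = 332 μL.
Diluent to add = V₂ − V₁ = 332 − 13.7 = 318 μL.

318 μL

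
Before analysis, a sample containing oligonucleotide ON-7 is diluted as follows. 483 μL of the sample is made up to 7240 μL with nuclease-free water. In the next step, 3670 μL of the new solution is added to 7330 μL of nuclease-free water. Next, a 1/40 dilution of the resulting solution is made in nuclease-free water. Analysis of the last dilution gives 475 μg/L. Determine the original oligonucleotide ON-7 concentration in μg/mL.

Overall dilution factor = 14.99 × 2.997 × 40 = 1797.
Original = 475 μg/L × 1797 = 8.54 × 10⁵ μg/L = 854 μg/mL.

854 μg/mL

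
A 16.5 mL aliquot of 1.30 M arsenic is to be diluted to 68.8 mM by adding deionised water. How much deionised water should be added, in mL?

295 mL

68.8 mM = 0.0688 M.
V₂ = C₁V₁/C₂ = 1.30 × 16.5 / 0.0688 = 312 mL.
Diluent to add = V₂ − V₁ = 312 − 16.5 = 295 mL.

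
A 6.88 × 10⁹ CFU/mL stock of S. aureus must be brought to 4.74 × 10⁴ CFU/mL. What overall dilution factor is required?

Factor = C₀/C_target = 6.88 × 10⁹ CFU/mL / 4.74 × 10⁴ CFU/mL = 1.45 × 10⁵.

1.45 × 10⁵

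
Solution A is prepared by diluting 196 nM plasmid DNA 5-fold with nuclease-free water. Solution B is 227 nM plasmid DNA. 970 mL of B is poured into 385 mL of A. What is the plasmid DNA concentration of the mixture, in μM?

C_A = 196 nM / 5 = 39.2 nM.
C_mix = (C_A·V_A + C_B·V_B)/(V_A + V_B) = (39.2×385 + 227×970) / 1355 = 174 nM = 0.174 μM.

0.174 μM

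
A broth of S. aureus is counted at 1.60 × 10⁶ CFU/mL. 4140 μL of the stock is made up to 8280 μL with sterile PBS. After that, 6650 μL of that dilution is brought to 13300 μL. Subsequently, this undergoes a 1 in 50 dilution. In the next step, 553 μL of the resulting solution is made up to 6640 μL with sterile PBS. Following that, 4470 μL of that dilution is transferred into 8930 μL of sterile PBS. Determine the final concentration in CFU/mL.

Overall dilution factor = 2 × 2 × 50 × 12.01 × 2.998 = 7199.
1.60 × 10⁶ CFU/mL / 7199 = 222 CFU/mL.

222 CFU/mL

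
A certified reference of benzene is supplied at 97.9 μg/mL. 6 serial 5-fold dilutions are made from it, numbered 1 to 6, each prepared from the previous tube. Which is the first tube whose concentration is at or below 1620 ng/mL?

Tube n has concentration 97.9 μg/mL / 5ⁿ.
Need 5ⁿ ≥ 97.9 μg/mL / 1620 ng/mL = 60.4, so n ≥ 2.55.
First such tube: n = 3.

tube 3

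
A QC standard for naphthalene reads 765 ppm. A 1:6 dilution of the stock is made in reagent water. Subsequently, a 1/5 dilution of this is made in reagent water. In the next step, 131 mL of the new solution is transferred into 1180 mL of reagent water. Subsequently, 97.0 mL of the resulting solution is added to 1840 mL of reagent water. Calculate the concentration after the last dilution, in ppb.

Overall dilution factor = 6 × 5 × 10.01 × 19.97 = 5995.
765 ppm / 5995 = 0.128 ppm = 128 ppb.

128 ppb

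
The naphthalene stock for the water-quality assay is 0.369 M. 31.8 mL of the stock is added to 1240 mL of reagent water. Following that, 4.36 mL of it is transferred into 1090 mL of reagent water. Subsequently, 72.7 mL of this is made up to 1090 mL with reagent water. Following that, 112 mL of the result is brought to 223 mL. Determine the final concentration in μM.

Overall dilution factor = 39.99 × 251 × 14.99 × 1.991 = 3.00 × 10⁵.
0.369 M / 3.00 × 10⁵ = 1.23 × 10⁻⁶ M = 1.23 μM.

1.23 μM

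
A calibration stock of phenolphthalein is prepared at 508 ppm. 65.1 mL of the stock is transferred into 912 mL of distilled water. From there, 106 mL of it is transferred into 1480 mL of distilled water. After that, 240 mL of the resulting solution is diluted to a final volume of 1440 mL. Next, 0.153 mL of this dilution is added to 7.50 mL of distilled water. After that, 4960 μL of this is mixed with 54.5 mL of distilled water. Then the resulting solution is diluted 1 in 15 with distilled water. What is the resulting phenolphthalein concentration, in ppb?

Overall dilution factor = 15.01 × 14.96 × 6 × 50.02 × 11.99 × 15 = 1.21 × 10⁷.
508 ppm / 1.21 × 10⁷ = 4.19 × 10⁻⁵ ppm = 0.0419 ppb.

0.0419 ppb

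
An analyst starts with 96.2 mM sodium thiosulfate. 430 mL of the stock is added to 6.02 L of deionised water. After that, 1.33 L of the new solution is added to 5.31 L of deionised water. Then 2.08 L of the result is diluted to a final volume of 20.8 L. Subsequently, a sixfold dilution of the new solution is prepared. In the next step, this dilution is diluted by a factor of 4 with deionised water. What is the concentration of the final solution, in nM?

5350 nM

Overall dilution factor = 15 × 4.992 × 10 × 6 × 4 = 1.80 × 10⁴.
96.2 mM / 1.80 × 10⁴ = 5.35 × 10⁻³ mM = 5350 nM.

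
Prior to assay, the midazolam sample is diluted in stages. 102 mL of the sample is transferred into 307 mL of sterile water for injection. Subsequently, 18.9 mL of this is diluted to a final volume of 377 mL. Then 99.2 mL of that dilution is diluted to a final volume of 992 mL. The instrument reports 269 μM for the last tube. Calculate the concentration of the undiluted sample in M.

0.215 M

Overall dilution factor = 4.010 × 19.95 × 10 = 800.
Original = 269 μM × 800 = 2.15 × 10⁵ μM = 0.215 M.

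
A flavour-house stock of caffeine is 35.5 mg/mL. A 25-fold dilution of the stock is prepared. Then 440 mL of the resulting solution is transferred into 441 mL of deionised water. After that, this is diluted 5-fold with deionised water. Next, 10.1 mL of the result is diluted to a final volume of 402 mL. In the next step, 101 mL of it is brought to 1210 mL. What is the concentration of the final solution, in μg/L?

297 μg/L

Overall dilution factor = 25 × 2.002 × 5 × 39.80 × 11.98 = 1.19 × 10⁵.
35.5 mg/mL / 1.19 × 10⁵ = 2.97 × 10⁻⁴ mg/mL = 297 μg/L.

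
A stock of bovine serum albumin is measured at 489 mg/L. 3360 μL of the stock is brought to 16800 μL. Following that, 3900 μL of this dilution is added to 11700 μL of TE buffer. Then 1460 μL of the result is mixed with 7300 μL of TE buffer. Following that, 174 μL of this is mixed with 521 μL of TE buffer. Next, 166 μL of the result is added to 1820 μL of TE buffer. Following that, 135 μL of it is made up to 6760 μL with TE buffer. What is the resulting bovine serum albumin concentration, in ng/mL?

1.70 ng/mL

Overall dilution factor = 5 × 4 × 6 × 3.994 × 11.96 × 50.07 = 2.87 × 10⁵.
489 mg/L / 2.87 × 10⁵ = 1.70 × 10⁻³ mg/L = 1.70 ng/mL.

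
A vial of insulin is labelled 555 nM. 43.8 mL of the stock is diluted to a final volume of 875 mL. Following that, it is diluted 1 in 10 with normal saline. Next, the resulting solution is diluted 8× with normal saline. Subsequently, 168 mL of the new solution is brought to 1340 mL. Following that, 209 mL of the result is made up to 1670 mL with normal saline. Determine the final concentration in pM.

Overall dilution factor = 19.98 × 10 × 8 × 7.976 × 7.990 = 1.02 × 10⁵.
555 nM / 1.02 × 10⁵ = 5.45 × 10⁻³ nM = 5.45 pM.

5.45 pM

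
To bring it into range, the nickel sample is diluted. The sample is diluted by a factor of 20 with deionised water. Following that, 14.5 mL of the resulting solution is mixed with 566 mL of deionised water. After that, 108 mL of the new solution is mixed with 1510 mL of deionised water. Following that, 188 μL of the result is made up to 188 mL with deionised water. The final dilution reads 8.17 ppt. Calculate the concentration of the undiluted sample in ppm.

98.0 ppm

Overall dilution factor = 20 × 40.03 × 14.98 × 1000 = 1.20 × 10⁷.
Original = 8.17 ppt × 1.20 × 10⁷ = 9.80 × 10⁷ ppt = 98.0 ppm.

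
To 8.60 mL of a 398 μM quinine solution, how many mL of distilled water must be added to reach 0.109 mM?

0.109 mM = 109 μM.
V₂ = C₁V₁/C₂ = 398 × 8.60 / 109 = 31.4 mL.
Diluent to add = V₂ − V₁ = 31.4 − 8.60 = 22.8 mL.

22.8 mL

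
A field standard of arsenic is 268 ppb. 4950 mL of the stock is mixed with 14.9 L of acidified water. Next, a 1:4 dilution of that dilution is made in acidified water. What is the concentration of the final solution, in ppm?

0.0167 ppm

Overall dilution factor = 4.010 × 4 = 16.0.
268 ppb / 16.0 = 16.7 ppb = 0.0167 ppm.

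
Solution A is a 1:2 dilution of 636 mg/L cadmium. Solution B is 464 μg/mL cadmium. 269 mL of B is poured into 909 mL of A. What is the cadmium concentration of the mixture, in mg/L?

C_A = 636 mg/L / 2 = 318 mg/L.
C_B = 464 μg/mL = 464 mg/L.
C_mix = (C_A·V_A + C_B·V_B)/(V_A + V_B) = (318×909 + 464×269) / 1178 = 351 mg/L.

351 mg/L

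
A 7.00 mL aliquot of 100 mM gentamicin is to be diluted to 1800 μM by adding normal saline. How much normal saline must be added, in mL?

1800 μM = 1.80 mM.
V₂ = C₁V₁/C₂ = 100 × 7.00 / 1.80 = 389 mL.
Diluent to add = V₂ − V₁ = 389 − 7.00 = 382 mL.

382 mL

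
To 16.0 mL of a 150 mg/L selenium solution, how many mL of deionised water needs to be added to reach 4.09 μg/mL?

571 mL

4.09 μg/mL = 4.09 mg/L.
V₂ = C₁V₁/C₂ = 150 × 16.0 / 4.09 = 587 mL.
Diluent to add = V₂ − V₁ = 587 − 16.0 = 571 mL.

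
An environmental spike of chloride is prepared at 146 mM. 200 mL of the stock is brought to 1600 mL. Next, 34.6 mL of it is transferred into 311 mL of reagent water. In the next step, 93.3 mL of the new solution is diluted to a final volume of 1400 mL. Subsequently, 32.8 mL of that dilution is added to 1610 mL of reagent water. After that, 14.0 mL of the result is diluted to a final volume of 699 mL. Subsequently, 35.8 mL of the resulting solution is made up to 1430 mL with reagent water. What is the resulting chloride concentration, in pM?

1220 pM

Overall dilution factor = 8 × 9.988 × 15.01 × 50.09 × 49.93 × 39.94 = 1.20 × 10⁸.
146 mM / 1.20 × 10⁸ = 1.22 × 10⁻⁶ mM = 1220 pM.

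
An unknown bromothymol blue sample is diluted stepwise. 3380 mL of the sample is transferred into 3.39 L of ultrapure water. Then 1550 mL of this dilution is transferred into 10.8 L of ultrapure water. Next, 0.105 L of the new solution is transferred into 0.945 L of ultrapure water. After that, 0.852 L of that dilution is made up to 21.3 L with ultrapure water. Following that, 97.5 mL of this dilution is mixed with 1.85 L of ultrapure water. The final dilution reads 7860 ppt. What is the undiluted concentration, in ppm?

626 ppm

Overall dilution factor = 2.003 × 7.968 × 10 × 25 × 19.97 = 7.97 × 10⁴.
Original = 7860 ppt × 7.97 × 10⁴ = 6.26 × 10⁸ ppt = 626 ppm.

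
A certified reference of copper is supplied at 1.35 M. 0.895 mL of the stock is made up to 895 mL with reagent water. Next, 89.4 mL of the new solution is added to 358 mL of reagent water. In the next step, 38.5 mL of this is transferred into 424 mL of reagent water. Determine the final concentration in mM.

Overall dilution factor = 1000 × 5.004 × 12.01 = 6.01 × 10⁴.
1.35 M / 6.01 × 10⁴ = 2.25 × 10⁻⁵ M = 0.0225 mM.

0.0225 mM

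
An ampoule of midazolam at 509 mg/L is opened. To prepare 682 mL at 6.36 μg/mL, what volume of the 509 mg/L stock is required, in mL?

6.36 μg/mL = 6.36 mg/L.
V₁ = C₂V₂/C₁ = 6.36 × 682 / 509 = 8.52 mL.

8.52 mL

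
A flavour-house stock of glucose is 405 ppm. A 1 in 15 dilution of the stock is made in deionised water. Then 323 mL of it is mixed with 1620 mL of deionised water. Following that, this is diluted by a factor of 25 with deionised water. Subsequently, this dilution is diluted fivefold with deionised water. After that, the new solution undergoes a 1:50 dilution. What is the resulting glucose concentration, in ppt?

718 ppt

Overall dilution factor = 15 × 6.015 × 25 × 5 × 50 = 5.64 × 10⁵.
405 ppm / 5.64 × 10⁵ = 7.18 × 10⁻⁴ ppm = 718 ppt.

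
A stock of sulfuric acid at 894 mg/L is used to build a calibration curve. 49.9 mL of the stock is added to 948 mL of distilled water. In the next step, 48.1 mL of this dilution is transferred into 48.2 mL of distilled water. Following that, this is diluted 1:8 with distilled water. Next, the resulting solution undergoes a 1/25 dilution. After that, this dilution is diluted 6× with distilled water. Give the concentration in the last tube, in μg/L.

18.6 μg/L

Overall dilution factor = 20.00 × 2.002 × 8 × 25 × 6 = 4.80 × 10⁴.
894 mg/L / 4.80 × 10⁴ = 0.0186 mg/L = 18.6 μg/L.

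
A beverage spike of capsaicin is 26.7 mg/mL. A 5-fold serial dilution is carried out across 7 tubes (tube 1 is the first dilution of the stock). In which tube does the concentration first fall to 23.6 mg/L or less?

Tube n has concentration 26.7 mg/mL / 5ⁿ.
Need 5ⁿ ≥ 26.7 mg/mL / 23.6 mg/L = 1131, so n ≥ 4.37.
First such tube: n = 5.

tube 5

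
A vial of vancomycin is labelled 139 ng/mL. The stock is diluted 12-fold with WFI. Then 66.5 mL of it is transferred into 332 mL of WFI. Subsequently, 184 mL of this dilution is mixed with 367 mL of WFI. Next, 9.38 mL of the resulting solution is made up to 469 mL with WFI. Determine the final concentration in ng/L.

12.9 ng/L

Overall dilution factor = 12 × 5.992 × 2.995 × 50 = 1.08 × 10⁴.
139 ng/mL / 1.08 × 10⁴ = 0.0129 ng/mL = 12.9 ng/L.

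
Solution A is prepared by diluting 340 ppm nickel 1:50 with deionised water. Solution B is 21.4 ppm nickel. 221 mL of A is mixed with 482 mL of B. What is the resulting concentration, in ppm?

C_A = 340 ppm / 50 = 6.80 ppm.
C_mix = (C_A·V_A + C_B·V_B)/(V_A + V_B) = (6.80×221 + 21.4×482) / 703.0 = 16.8 ppm.

16.8 ppm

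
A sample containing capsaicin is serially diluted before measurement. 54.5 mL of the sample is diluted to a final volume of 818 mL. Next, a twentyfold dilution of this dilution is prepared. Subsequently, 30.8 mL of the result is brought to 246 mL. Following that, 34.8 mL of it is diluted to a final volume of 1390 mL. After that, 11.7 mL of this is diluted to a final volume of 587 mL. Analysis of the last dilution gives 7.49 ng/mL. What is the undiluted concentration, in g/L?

Overall dilution factor = 15.01 × 20 × 7.987 × 39.94 × 50.17 = 4.80 × 10⁶.
Original = 7.49 ng/mL × 4.80 × 10⁶ = 3.60 × 10⁷ ng/mL = 36.0 g/L.

36.0 g/L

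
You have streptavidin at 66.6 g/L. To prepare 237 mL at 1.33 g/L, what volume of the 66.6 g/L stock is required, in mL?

4.73 mL

V₁ = C₂V₂/C₁ = 1.33 × 237 / 66.6 = 4.73 mL.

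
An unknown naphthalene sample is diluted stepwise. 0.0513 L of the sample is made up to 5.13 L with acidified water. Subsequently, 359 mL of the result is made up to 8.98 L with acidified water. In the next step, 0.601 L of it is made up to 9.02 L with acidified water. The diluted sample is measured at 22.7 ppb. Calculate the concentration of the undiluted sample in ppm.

852 ppm

Overall dilution factor = 100 × 25.01 × 15.01 = 3.75 × 10⁴.
Original = 22.7 ppb × 3.75 × 10⁴ = 8.52 × 10⁵ ppb = 852 ppm.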